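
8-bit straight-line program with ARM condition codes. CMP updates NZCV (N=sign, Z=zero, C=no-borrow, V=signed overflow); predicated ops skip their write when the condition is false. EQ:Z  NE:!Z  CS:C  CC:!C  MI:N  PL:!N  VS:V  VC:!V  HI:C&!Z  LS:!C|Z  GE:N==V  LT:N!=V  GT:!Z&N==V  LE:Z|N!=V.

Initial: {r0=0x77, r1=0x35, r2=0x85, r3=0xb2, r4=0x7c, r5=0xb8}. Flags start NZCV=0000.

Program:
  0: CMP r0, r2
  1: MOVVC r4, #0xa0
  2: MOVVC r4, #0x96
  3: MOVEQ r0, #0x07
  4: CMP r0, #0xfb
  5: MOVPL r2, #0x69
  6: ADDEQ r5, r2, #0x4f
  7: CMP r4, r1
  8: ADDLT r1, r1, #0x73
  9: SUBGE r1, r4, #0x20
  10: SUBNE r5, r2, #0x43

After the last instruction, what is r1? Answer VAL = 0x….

0: ✓ CMP  NZCV=1001
1: · MOVVC
2: · MOVVC
3: · MOVEQ
4: ✓ CMP  NZCV=0000
5: ✓ MOVPL  r2←0x69
6: · ADDEQ
7: ✓ CMP  NZCV=0010
8: · ADDLT
9: ✓ SUBGE  r1←0x5c
10: ✓ SUBNE  r5←0x26

VAL = 0x5c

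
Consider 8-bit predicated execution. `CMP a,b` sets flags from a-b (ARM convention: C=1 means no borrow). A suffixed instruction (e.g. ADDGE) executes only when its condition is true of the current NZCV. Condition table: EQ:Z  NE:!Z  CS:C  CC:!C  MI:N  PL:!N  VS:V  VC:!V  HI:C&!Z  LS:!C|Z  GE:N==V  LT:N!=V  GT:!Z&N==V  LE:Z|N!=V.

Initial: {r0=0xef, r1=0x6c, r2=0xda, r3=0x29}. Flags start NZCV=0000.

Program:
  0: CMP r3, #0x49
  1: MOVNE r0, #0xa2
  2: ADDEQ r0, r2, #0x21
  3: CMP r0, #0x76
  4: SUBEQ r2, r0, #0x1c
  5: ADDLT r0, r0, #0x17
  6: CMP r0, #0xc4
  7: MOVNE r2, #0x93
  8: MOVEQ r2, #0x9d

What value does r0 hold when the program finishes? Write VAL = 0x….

VAL = 0xb9

0: ✓ CMP  NZCV=1000
1: ✓ MOVNE  r0←0xa2
2: · ADDEQ
3: ✓ CMP  NZCV=0011
4: · SUBEQ
5: ✓ ADDLT  r0←0xb9
6: ✓ CMP  NZCV=1000
7: ✓ MOVNE  r2←0x93
8: · MOVEQ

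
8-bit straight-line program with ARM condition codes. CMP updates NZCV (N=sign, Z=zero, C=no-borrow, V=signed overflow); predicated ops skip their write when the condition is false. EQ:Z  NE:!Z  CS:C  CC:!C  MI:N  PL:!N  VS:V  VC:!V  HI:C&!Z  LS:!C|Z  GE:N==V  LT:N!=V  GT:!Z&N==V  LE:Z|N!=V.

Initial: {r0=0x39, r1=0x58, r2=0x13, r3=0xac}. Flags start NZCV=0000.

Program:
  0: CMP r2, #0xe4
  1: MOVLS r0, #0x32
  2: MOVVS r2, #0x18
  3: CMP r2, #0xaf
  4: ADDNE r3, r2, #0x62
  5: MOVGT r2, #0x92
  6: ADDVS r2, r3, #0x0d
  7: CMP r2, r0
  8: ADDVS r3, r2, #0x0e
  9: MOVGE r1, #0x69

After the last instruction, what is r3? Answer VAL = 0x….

VAL = 0xa0

[0] flags=0000 → (cmp)
[1] flags=0000 LS?T → r0=0x32
[2] flags=0000 VS?F → skip
[3] flags=0000 → (cmp)
[4] flags=0000 NE?T → r3=0x75
[5] flags=0000 GT?T → r2=0x92
[6] flags=0000 VS?F → skip
[7] flags=0011 → (cmp)
[8] flags=0011 VS?T → r3=0xa0
[9] flags=0011 GE?F → skip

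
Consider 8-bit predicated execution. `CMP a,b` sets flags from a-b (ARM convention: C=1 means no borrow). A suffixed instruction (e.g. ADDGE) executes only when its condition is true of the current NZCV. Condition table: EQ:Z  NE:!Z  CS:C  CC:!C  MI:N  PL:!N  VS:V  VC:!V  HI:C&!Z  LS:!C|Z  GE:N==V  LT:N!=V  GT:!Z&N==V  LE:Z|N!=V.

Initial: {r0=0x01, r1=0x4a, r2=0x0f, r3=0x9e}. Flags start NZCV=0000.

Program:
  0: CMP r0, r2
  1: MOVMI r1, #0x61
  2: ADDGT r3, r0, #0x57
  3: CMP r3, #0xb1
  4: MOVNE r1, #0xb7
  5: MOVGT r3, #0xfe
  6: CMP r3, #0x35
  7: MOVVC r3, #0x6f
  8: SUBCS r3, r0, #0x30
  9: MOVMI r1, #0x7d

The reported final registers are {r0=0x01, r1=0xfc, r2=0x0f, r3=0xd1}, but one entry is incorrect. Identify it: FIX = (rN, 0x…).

FIX = (r1, 0xb7)

[0] flags=1000 → (cmp)
[1] flags=1000 MI?T → r1=0x61
[2] flags=1000 GT?F → skip
[3] flags=1000 → (cmp)
[4] flags=1000 NE?T → r1=0xb7
[5] flags=1000 GT?F → skip
[6] flags=0011 → (cmp)
[7] flags=0011 VC?F → skip
[8] flags=0011 CS?T → r3=0xd1
[9] flags=0011 MI?F → skip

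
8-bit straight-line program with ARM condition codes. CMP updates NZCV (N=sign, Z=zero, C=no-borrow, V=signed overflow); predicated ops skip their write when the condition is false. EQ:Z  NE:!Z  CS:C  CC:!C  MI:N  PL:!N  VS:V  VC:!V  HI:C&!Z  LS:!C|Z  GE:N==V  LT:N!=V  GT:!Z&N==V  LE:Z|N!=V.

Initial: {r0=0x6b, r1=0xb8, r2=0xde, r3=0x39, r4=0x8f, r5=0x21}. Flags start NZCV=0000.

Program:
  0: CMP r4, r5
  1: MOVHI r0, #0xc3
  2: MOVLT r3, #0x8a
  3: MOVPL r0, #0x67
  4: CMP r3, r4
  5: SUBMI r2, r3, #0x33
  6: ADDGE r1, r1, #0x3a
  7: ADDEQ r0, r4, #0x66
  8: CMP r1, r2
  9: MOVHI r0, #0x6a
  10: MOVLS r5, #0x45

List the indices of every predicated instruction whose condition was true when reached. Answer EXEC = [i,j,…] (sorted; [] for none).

EXEC = [1,2,3,5,9]

0: ✓ CMP  NZCV=0011
1: ✓ MOVHI  r0←0xc3
2: ✓ MOVLT  r3←0x8a
3: ✓ MOVPL  r0←0x67
4: ✓ CMP  NZCV=1000
5: ✓ SUBMI  r2←0x57
6: · ADDGE
7: · ADDEQ
8: ✓ CMP  NZCV=0011
9: ✓ MOVHI  r0←0x6a
10: · MOVLS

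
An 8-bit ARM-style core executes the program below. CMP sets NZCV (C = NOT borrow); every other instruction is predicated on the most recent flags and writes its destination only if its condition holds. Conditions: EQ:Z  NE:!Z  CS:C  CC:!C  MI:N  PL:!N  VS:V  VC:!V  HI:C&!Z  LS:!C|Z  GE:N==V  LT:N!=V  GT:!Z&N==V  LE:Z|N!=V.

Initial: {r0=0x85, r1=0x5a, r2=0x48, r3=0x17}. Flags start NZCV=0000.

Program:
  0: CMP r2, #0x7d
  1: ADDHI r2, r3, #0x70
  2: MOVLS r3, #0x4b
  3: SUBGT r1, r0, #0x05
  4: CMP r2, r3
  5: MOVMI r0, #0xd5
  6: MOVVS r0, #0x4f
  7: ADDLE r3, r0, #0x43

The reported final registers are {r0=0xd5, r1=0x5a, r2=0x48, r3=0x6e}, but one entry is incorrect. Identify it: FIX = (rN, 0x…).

FIX = (r3, 0x18)

0: ✓ CMP  NZCV=1000
1: · ADDHI
2: ✓ MOVLS  r3←0x4b
3: · SUBGT
4: ✓ CMP  NZCV=1000
5: ✓ MOVMI  r0←0xd5
6: · MOVVS
7: ✓ ADDLE  r3←0x18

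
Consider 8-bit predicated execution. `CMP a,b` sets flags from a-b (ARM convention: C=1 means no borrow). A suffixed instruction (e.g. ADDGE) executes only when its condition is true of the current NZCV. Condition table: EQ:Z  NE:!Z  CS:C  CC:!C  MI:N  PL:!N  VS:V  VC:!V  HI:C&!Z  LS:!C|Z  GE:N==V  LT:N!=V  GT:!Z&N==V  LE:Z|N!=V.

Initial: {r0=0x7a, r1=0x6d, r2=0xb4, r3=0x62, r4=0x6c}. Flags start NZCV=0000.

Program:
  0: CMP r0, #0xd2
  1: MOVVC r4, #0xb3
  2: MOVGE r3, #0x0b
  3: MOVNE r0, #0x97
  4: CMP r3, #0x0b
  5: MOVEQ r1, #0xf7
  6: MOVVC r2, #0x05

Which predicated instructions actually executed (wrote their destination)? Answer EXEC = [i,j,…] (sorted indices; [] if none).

0: ✓ CMP  NZCV=1001
1: · MOVVC
2: ✓ MOVGE  r3←0x0b
3: ✓ MOVNE  r0←0x97
4: ✓ CMP  NZCV=0110
5: ✓ MOVEQ  r1←0xf7
6: ✓ MOVVC  r2←0x05

EXEC = [2,3,5,6]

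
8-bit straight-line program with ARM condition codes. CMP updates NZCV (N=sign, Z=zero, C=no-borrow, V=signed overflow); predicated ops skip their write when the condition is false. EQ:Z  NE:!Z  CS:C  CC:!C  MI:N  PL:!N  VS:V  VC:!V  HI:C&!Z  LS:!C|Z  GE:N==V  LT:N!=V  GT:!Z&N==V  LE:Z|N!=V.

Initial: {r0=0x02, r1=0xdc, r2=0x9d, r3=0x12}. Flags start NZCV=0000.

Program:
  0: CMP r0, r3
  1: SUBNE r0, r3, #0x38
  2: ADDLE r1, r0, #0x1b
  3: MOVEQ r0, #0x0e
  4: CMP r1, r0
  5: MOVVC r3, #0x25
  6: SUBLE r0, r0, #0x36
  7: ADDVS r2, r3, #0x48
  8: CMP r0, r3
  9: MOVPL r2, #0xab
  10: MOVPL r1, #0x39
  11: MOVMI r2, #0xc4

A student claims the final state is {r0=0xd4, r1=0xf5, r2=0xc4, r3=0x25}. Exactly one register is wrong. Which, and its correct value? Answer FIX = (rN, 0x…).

FIX = (r0, 0xda)

[0] flags=1000 → (cmp)
[1] flags=1000 NE?T → r0=0xda
[2] flags=1000 LE?T → r1=0xf5
[3] flags=1000 EQ?F → skip
[4] flags=0010 → (cmp)
[5] flags=0010 VC?T → r3=0x25
[6] flags=0010 LE?F → skip
[7] flags=0010 VS?F → skip
[8] flags=1010 → (cmp)
[9] flags=1010 PL?F → skip
[10] flags=1010 PL?F → skip
[11] flags=1010 MI?T → r2=0xc4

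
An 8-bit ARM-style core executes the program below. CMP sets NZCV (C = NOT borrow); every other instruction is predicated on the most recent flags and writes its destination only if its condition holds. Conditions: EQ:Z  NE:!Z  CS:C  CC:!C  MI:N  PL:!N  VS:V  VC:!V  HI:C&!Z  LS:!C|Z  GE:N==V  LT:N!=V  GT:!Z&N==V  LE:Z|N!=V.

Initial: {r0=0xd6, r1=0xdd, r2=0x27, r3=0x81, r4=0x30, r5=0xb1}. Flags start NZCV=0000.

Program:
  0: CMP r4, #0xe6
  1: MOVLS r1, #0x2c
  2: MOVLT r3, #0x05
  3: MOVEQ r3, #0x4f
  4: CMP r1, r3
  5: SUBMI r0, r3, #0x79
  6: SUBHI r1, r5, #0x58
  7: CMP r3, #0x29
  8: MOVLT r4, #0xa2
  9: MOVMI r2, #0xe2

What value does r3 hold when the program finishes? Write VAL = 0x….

[0] flags=0000 → (cmp)
[1] flags=0000 LS?T → r1=0x2c
[2] flags=0000 LT?F → skip
[3] flags=0000 EQ?F → skip
[4] flags=1001 → (cmp)
[5] flags=1001 MI?T → r0=0x08
[6] flags=1001 HI?F → skip
[7] flags=0011 → (cmp)
[8] flags=0011 LT?T → r4=0xa2
[9] flags=0011 MI?F → skip

VAL = 0x81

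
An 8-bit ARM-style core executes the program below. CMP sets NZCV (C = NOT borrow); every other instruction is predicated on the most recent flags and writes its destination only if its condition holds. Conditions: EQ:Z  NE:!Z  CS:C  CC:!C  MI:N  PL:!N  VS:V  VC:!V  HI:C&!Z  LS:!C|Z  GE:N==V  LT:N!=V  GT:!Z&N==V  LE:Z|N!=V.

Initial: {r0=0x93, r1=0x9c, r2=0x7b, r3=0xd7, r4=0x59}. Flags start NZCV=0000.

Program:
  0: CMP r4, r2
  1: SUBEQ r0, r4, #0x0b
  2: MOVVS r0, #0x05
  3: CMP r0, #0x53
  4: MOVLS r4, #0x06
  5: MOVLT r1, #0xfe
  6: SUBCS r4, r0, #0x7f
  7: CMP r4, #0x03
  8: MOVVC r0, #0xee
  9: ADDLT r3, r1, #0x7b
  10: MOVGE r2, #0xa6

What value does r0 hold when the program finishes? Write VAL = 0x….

VAL = 0xee

[0] flags=1000 → (cmp)
[1] flags=1000 EQ?F → skip
[2] flags=1000 VS?F → skip
[3] flags=0011 → (cmp)
[4] flags=0011 LS?F → skip
[5] flags=0011 LT?T → r1=0xfe
[6] flags=0011 CS?T → r4=0x14
[7] flags=0010 → (cmp)
[8] flags=0010 VC?T → r0=0xee
[9] flags=0010 LT?F → skip
[10] flags=0010 GE?T → r2=0xa6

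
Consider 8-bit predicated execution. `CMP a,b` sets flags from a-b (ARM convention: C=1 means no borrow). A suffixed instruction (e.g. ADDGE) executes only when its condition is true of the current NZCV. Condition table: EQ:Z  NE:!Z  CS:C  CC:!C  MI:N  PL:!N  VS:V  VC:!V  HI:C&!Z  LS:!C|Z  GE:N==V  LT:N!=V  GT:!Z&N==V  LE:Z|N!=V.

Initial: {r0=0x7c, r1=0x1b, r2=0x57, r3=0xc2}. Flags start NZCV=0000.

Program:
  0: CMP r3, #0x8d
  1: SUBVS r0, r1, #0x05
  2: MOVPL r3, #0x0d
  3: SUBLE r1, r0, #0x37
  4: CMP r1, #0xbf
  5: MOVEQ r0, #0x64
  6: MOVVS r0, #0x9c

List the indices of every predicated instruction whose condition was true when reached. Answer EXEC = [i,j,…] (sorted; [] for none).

0: ✓ CMP  NZCV=0010
1: · SUBVS
2: ✓ MOVPL  r3←0x0d
3: · SUBLE
4: ✓ CMP  NZCV=0000
5: · MOVEQ
6: · MOVVS

EXEC = [2]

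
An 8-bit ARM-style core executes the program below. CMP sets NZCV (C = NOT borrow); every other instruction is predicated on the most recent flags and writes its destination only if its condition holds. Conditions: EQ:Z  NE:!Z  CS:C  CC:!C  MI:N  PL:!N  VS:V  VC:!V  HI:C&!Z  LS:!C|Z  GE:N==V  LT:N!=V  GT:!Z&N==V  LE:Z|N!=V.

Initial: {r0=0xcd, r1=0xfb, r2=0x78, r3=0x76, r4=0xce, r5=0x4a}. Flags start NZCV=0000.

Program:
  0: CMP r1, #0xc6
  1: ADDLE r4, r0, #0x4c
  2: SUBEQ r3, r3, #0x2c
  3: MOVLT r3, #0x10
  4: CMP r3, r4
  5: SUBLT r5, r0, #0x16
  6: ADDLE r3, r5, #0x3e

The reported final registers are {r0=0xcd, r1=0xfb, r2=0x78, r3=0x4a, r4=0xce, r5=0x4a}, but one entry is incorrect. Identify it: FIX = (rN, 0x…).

FIX = (r3, 0x76)

[0] flags=0010 → (cmp)
[1] flags=0010 LE?F → skip
[2] flags=0010 EQ?F → skip
[3] flags=0010 LT?F → skip
[4] flags=1001 → (cmp)
[5] flags=1001 LT?F → skip
[6] flags=1001 LE?F → skip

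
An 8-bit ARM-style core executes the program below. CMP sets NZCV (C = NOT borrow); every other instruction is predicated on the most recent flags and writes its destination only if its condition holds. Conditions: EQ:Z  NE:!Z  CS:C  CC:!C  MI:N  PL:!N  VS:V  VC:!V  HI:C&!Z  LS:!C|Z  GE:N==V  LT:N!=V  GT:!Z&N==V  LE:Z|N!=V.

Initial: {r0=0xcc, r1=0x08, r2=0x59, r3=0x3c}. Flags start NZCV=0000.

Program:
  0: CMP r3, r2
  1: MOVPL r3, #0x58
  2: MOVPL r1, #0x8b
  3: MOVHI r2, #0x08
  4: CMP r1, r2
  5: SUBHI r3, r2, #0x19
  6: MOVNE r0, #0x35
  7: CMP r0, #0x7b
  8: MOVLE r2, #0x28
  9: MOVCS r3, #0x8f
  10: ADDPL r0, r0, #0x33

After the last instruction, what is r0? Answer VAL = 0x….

[0] flags=1000 → (cmp)
[1] flags=1000 PL?F → skip
[2] flags=1000 PL?F → skip
[3] flags=1000 HI?F → skip
[4] flags=1000 → (cmp)
[5] flags=1000 HI?F → skip
[6] flags=1000 NE?T → r0=0x35
[7] flags=1000 → (cmp)
[8] flags=1000 LE?T → r2=0x28
[9] flags=1000 CS?F → skip
[10] flags=1000 PL?F → skip

VAL = 0x35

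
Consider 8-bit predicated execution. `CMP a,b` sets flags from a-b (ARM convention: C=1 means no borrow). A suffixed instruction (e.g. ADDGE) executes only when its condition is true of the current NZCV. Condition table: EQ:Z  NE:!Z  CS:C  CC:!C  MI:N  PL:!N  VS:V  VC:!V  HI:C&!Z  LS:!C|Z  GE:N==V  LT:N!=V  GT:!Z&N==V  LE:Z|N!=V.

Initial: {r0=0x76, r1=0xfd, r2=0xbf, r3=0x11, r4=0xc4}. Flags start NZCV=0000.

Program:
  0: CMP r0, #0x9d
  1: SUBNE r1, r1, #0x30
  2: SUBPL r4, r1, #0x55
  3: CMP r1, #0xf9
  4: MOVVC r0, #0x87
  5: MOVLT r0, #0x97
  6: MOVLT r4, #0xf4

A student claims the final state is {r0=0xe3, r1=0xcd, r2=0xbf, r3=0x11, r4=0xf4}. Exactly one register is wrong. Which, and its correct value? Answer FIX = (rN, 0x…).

[0] flags=1001 → (cmp)
[1] flags=1001 NE?T → r1=0xcd
[2] flags=1001 PL?F → skip
[3] flags=1000 → (cmp)
[4] flags=1000 VC?T → r0=0x87
[5] flags=1000 LT?T → r0=0x97
[6] flags=1000 LT?T → r4=0xf4

FIX = (r0, 0x97)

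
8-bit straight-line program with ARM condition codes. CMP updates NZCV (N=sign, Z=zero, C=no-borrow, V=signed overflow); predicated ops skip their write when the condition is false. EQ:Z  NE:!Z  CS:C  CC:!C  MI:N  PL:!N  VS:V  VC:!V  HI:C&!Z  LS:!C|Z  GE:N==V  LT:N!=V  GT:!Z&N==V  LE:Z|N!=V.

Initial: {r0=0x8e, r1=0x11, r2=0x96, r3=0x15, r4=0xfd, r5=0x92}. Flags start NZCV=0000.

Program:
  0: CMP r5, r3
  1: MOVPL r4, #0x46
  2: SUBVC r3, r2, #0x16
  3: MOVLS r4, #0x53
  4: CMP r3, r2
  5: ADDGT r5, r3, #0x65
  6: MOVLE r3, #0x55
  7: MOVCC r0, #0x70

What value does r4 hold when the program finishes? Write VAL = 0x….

[0] flags=0011 → (cmp)
[1] flags=0011 PL?T → r4=0x46
[2] flags=0011 VC?F → skip
[3] flags=0011 LS?F → skip
[4] flags=0000 → (cmp)
[5] flags=0000 GT?T → r5=0x7a
[6] flags=0000 LE?F → skip
[7] flags=0000 CC?T → r0=0x70

VAL = 0x46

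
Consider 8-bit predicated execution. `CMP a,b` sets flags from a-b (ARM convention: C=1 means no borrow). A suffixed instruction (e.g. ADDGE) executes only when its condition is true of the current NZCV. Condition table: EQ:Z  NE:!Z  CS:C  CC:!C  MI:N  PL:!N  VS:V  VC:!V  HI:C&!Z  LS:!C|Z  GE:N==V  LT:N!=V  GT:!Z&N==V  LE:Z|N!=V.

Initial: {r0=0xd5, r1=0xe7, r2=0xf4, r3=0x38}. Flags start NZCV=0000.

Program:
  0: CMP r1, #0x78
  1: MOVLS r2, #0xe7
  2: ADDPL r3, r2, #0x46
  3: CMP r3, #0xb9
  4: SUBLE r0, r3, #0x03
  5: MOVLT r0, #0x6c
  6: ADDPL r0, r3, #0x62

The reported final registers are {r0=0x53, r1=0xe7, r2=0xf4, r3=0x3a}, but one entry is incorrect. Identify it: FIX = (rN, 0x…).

[0] flags=0011 → (cmp)
[1] flags=0011 LS?F → skip
[2] flags=0011 PL?T → r3=0x3a
[3] flags=1001 → (cmp)
[4] flags=1001 LE?F → skip
[5] flags=1001 LT?F → skip
[6] flags=1001 PL?F → skip

FIX = (r0, 0xd5)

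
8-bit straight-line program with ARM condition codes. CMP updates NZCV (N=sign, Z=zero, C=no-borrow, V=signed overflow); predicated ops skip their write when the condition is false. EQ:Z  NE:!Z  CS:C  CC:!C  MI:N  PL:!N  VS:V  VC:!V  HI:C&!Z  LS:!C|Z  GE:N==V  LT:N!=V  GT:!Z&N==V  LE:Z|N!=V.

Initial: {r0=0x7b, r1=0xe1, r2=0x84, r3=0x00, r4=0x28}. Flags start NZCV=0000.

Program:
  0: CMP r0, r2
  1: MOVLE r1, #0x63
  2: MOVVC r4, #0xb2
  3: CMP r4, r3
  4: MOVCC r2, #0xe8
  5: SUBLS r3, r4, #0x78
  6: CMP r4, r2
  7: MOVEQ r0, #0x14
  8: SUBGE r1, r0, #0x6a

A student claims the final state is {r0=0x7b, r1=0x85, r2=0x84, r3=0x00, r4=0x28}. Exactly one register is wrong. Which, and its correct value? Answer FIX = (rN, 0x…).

FIX = (r1, 0x11)

[0] flags=1001 → (cmp)
[1] flags=1001 LE?F → skip
[2] flags=1001 VC?F → skip
[3] flags=0010 → (cmp)
[4] flags=0010 CC?F → skip
[5] flags=0010 LS?F → skip
[6] flags=1001 → (cmp)
[7] flags=1001 EQ?F → skip
[8] flags=1001 GE?T → r1=0x11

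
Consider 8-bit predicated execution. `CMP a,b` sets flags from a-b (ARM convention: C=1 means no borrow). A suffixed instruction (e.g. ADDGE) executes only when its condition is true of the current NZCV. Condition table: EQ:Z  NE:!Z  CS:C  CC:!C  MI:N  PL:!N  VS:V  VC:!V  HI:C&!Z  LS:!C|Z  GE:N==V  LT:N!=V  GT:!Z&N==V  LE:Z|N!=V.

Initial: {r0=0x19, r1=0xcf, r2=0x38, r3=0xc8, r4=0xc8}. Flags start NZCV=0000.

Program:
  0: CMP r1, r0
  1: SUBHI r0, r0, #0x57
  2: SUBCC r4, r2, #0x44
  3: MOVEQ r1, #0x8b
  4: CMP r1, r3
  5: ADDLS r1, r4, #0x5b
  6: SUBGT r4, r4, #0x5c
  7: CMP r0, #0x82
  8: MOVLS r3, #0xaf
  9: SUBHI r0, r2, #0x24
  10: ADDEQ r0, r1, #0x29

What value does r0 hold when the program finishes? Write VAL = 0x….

[0] flags=1010 → (cmp)
[1] flags=1010 HI?T → r0=0xc2
[2] flags=1010 CC?F → skip
[3] flags=1010 EQ?F → skip
[4] flags=0010 → (cmp)
[5] flags=0010 LS?F → skip
[6] flags=0010 GT?T → r4=0x6c
[7] flags=0010 → (cmp)
[8] flags=0010 LS?F → skip
[9] flags=0010 HI?T → r0=0x14
[10] flags=0010 EQ?F → skip

VAL = 0x14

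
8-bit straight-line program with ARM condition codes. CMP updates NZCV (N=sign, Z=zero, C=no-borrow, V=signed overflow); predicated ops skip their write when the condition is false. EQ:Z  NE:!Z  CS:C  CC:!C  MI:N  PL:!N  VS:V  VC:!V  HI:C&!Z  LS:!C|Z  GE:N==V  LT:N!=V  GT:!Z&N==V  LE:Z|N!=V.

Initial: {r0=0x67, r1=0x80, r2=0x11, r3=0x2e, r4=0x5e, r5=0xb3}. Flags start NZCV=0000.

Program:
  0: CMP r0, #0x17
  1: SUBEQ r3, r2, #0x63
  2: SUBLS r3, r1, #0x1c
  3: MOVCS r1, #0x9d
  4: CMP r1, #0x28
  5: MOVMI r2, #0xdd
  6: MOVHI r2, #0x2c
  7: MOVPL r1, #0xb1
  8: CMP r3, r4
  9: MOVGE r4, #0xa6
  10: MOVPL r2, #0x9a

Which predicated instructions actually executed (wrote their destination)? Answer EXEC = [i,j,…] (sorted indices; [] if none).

EXEC = [3,6,7]

[0] flags=0010 → (cmp)
[1] flags=0010 EQ?F → skip
[2] flags=0010 LS?F → skip
[3] flags=0010 CS?T → r1=0x9d
[4] flags=0011 → (cmp)
[5] flags=0011 MI?F → skip
[6] flags=0011 HI?T → r2=0x2c
[7] flags=0011 PL?T → r1=0xb1
[8] flags=1000 → (cmp)
[9] flags=1000 GE?F → skip
[10] flags=1000 PL?F → skip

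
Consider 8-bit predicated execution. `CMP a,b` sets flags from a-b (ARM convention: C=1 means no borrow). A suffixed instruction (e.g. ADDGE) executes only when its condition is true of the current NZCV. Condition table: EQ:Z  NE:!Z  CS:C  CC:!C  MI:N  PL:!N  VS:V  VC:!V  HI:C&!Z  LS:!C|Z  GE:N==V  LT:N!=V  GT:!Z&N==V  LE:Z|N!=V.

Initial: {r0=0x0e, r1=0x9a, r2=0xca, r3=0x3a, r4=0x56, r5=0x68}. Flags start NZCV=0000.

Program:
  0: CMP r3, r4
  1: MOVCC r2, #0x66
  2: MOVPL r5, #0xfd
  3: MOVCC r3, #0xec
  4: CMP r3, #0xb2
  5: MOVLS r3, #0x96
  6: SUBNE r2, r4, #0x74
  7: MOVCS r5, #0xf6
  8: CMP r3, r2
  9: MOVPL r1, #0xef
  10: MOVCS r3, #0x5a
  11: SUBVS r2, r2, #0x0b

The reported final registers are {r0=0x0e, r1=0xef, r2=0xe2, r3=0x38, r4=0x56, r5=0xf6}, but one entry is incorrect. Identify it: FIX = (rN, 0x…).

FIX = (r3, 0x5a)

0: ✓ CMP  NZCV=1000
1: ✓ MOVCC  r2←0x66
2: · MOVPL
3: ✓ MOVCC  r3←0xec
4: ✓ CMP  NZCV=0010
5: · MOVLS
6: ✓ SUBNE  r2←0xe2
7: ✓ MOVCS  r5←0xf6
8: ✓ CMP  NZCV=0010
9: ✓ MOVPL  r1←0xef
10: ✓ MOVCS  r3←0x5a
11: · SUBVS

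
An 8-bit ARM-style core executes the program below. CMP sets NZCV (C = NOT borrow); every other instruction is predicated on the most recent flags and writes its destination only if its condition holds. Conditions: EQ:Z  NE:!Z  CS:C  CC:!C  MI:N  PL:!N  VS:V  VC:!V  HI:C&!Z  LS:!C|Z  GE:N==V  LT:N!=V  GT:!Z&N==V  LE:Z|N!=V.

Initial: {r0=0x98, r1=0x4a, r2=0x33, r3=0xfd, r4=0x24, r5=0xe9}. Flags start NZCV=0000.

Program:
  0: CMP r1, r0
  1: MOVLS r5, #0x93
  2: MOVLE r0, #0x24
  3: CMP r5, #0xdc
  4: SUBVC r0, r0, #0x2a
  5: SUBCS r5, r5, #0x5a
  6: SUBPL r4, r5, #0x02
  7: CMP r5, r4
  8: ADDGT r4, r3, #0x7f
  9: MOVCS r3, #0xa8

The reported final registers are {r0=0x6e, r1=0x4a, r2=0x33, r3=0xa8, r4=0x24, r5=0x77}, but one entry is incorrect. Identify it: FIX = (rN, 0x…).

FIX = (r5, 0x93)

[0] flags=1001 → (cmp)
[1] flags=1001 LS?T → r5=0x93
[2] flags=1001 LE?F → skip
[3] flags=1000 → (cmp)
[4] flags=1000 VC?T → r0=0x6e
[5] flags=1000 CS?F → skip
[6] flags=1000 PL?F → skip
[7] flags=0011 → (cmp)
[8] flags=0011 GT?F → skip
[9] flags=0011 CS?T → r3=0xa8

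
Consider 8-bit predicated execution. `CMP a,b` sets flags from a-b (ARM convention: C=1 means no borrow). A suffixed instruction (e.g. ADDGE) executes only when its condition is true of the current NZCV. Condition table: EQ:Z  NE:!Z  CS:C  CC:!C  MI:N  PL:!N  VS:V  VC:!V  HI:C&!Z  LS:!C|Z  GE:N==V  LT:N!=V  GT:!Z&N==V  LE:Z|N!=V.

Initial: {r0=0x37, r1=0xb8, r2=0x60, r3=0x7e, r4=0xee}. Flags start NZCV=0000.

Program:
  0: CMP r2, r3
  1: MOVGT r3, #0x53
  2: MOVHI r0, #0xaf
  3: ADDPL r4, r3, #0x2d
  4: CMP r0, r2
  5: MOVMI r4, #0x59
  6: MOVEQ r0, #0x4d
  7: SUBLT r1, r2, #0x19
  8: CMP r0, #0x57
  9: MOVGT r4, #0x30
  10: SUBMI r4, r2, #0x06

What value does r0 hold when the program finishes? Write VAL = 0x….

0: ✓ CMP  NZCV=1000
1: · MOVGT
2: · MOVHI
3: · ADDPL
4: ✓ CMP  NZCV=1000
5: ✓ MOVMI  r4←0x59
6: · MOVEQ
7: ✓ SUBLT  r1←0x47
8: ✓ CMP  NZCV=1000
9: · MOVGT
10: ✓ SUBMI  r4←0x5a

VAL = 0x37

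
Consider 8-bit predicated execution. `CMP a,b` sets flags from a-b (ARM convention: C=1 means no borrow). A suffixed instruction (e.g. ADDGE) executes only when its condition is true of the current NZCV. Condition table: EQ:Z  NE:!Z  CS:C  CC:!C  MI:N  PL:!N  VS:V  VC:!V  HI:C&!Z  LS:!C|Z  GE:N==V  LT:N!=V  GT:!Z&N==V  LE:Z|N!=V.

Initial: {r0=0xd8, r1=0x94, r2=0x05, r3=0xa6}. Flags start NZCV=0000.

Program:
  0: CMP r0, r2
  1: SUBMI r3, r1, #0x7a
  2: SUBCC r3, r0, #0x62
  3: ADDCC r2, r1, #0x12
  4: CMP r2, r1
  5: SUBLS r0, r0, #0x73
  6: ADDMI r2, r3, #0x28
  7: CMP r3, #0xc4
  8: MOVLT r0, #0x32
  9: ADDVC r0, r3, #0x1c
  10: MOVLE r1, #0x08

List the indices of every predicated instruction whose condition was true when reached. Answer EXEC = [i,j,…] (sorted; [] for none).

0: ✓ CMP  NZCV=1010
1: ✓ SUBMI  r3←0x1a
2: · SUBCC
3: · ADDCC
4: ✓ CMP  NZCV=0000
5: ✓ SUBLS  r0←0x65
6: · ADDMI
7: ✓ CMP  NZCV=0000
8: · MOVLT
9: ✓ ADDVC  r0←0x36
10: · MOVLE

EXEC = [1,5,9]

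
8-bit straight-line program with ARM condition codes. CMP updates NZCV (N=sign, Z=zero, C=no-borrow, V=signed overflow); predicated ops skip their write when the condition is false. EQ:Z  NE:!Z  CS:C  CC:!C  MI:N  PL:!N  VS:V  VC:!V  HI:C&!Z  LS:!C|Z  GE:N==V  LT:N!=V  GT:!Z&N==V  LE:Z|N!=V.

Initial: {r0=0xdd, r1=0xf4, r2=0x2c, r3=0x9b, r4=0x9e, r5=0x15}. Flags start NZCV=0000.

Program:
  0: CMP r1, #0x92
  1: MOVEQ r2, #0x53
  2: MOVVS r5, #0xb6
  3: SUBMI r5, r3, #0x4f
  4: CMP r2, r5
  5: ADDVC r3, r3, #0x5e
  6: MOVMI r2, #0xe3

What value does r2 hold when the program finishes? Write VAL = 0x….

VAL = 0x2c

0: ✓ CMP  NZCV=0010
1: · MOVEQ
2: · MOVVS
3: · SUBMI
4: ✓ CMP  NZCV=0010
5: ✓ ADDVC  r3←0xf9
6: · MOVMI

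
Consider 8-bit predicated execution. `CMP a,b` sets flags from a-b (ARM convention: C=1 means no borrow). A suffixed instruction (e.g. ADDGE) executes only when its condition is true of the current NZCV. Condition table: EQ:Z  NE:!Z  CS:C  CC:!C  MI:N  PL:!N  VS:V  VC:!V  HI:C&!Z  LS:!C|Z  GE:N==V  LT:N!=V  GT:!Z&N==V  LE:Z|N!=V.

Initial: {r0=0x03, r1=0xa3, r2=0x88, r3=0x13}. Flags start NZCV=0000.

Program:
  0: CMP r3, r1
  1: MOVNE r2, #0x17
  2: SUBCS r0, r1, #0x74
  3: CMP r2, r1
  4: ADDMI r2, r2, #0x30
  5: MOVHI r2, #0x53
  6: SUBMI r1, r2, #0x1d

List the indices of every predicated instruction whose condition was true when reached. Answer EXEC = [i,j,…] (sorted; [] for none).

0: ✓ CMP  NZCV=0000
1: ✓ MOVNE  r2←0x17
2: · SUBCS
3: ✓ CMP  NZCV=0000
4: · ADDMI
5: · MOVHI
6: · SUBMI

EXEC = [1]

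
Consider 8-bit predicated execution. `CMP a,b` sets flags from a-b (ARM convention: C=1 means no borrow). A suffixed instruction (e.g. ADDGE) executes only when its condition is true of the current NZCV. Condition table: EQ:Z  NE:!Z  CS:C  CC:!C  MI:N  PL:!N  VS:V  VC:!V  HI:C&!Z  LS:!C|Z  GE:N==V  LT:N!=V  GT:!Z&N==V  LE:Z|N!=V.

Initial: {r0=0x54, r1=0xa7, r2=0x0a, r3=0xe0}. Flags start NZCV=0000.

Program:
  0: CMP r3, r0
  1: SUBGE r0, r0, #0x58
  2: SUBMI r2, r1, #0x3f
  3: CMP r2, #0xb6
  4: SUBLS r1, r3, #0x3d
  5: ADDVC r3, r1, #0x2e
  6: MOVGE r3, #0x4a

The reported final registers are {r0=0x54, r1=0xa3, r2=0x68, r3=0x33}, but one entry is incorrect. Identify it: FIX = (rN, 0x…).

0: ✓ CMP  NZCV=1010
1: · SUBGE
2: ✓ SUBMI  r2←0x68
3: ✓ CMP  NZCV=1001
4: ✓ SUBLS  r1←0xa3
5: · ADDVC
6: ✓ MOVGE  r3←0x4a

FIX = (r3, 0x4a)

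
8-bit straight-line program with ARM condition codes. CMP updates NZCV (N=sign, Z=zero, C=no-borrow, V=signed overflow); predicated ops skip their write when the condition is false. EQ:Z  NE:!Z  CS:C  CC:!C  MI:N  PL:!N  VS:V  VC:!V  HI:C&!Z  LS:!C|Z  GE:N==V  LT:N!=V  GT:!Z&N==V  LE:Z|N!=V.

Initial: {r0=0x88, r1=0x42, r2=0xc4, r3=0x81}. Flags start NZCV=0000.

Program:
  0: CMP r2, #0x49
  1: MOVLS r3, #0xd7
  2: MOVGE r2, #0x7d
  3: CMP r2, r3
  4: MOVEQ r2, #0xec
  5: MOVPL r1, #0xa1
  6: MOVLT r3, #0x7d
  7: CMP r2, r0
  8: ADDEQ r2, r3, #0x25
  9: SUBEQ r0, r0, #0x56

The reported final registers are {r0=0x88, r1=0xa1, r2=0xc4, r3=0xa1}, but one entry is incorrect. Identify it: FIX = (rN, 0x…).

[0] flags=0011 → (cmp)
[1] flags=0011 LS?F → skip
[2] flags=0011 GE?F → skip
[3] flags=0010 → (cmp)
[4] flags=0010 EQ?F → skip
[5] flags=0010 PL?T → r1=0xa1
[6] flags=0010 LT?F → skip
[7] flags=0010 → (cmp)
[8] flags=0010 EQ?F → skip
[9] flags=0010 EQ?F → skip

FIX = (r3, 0x81)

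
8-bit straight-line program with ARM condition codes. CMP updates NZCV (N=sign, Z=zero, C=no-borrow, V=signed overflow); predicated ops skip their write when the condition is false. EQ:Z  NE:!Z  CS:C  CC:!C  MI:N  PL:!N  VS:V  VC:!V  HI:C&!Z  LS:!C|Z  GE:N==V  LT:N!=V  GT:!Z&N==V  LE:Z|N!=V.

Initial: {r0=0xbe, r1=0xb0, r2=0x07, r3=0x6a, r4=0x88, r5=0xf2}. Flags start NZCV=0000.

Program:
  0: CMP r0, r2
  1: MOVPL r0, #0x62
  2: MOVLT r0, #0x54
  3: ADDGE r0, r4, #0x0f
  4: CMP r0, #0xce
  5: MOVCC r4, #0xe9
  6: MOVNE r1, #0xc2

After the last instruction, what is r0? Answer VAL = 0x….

[0] flags=1010 → (cmp)
[1] flags=1010 PL?F → skip
[2] flags=1010 LT?T → r0=0x54
[3] flags=1010 GE?F → skip
[4] flags=1001 → (cmp)
[5] flags=1001 CC?T → r4=0xe9
[6] flags=1001 NE?T → r1=0xc2

VAL = 0x54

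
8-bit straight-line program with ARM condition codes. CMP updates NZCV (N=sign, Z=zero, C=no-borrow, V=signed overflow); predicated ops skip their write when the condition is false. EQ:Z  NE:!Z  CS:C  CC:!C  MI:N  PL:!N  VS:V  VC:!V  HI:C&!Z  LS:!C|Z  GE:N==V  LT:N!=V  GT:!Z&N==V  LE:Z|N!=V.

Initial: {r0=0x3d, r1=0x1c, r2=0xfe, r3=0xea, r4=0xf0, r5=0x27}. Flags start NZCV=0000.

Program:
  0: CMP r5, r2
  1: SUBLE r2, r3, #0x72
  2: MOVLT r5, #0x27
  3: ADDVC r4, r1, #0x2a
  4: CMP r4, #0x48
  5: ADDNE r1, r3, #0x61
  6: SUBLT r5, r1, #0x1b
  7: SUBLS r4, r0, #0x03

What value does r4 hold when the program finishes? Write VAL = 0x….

[0] flags=0000 → (cmp)
[1] flags=0000 LE?F → skip
[2] flags=0000 LT?F → skip
[3] flags=0000 VC?T → r4=0x46
[4] flags=1000 → (cmp)
[5] flags=1000 NE?T → r1=0x4b
[6] flags=1000 LT?T → r5=0x30
[7] flags=1000 LS?T → r4=0x3a

VAL = 0x3a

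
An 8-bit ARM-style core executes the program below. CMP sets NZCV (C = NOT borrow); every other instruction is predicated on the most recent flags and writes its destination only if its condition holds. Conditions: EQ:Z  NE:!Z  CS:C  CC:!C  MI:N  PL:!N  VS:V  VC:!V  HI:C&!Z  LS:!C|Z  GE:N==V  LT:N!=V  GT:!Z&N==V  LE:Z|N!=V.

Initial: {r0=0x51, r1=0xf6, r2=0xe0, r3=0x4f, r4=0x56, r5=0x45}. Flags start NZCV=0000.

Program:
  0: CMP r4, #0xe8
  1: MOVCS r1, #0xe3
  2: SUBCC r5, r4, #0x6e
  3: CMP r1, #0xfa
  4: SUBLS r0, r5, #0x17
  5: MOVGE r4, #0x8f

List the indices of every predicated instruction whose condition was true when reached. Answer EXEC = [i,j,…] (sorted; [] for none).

[0] flags=0000 → (cmp)
[1] flags=0000 CS?F → skip
[2] flags=0000 CC?T → r5=0xe8
[3] flags=1000 → (cmp)
[4] flags=1000 LS?T → r0=0xd1
[5] flags=1000 GE?F → skip

EXEC = [2,4]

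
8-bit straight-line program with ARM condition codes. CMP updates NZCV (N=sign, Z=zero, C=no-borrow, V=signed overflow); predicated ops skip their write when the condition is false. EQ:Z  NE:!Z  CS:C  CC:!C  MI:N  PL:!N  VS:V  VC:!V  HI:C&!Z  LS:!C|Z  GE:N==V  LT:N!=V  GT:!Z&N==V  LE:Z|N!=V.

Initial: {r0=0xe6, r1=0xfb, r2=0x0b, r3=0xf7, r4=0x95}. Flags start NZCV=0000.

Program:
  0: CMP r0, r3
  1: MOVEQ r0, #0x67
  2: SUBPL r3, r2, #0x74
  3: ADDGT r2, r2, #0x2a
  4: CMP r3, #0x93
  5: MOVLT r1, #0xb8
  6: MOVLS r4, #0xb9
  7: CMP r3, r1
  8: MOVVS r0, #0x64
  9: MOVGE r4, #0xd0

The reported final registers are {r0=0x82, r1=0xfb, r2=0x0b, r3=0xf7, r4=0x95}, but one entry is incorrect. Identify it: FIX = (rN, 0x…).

FIX = (r0, 0xe6)

0: ✓ CMP  NZCV=1000
1: · MOVEQ
2: · SUBPL
3: · ADDGT
4: ✓ CMP  NZCV=0010
5: · MOVLT
6: · MOVLS
7: ✓ CMP  NZCV=1000
8: · MOVVS
9: · MOVGE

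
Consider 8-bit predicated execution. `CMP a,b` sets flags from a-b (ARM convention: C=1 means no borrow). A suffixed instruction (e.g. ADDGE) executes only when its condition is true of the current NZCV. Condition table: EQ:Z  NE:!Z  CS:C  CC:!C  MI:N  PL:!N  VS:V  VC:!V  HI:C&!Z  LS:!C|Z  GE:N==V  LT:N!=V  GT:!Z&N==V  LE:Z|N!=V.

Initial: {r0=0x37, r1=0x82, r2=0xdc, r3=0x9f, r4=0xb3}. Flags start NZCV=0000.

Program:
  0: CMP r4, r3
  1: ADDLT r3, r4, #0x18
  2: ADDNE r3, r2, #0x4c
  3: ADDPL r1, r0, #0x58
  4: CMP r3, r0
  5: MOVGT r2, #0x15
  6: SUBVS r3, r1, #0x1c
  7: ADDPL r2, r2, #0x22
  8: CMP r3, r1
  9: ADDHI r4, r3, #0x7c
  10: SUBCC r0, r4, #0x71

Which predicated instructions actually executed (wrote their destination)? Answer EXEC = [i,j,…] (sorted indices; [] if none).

EXEC = [2,3,10]

[0] flags=0010 → (cmp)
[1] flags=0010 LT?F → skip
[2] flags=0010 NE?T → r3=0x28
[3] flags=0010 PL?T → r1=0x8f
[4] flags=1000 → (cmp)
[5] flags=1000 GT?F → skip
[6] flags=1000 VS?F → skip
[7] flags=1000 PL?F → skip
[8] flags=1001 → (cmp)
[9] flags=1001 HI?F → skip
[10] flags=1001 CC?T → r0=0x42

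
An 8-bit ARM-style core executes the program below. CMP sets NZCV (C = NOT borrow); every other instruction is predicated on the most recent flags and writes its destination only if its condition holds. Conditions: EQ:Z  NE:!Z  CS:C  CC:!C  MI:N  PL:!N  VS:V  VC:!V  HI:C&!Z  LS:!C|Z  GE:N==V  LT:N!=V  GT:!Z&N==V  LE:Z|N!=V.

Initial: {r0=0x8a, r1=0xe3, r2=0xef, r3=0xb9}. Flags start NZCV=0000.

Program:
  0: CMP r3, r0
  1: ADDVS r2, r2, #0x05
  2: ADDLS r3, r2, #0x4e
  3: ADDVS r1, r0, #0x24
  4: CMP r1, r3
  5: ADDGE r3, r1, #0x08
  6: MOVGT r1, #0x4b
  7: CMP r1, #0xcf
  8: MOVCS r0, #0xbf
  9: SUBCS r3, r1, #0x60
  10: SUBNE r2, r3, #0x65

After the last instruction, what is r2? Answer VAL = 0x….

VAL = 0x86

0: ✓ CMP  NZCV=0010
1: · ADDVS
2: · ADDLS
3: · ADDVS
4: ✓ CMP  NZCV=0010
5: ✓ ADDGE  r3←0xeb
6: ✓ MOVGT  r1←0x4b
7: ✓ CMP  NZCV=0000
8: · MOVCS
9: · SUBCS
10: ✓ SUBNE  r2←0x86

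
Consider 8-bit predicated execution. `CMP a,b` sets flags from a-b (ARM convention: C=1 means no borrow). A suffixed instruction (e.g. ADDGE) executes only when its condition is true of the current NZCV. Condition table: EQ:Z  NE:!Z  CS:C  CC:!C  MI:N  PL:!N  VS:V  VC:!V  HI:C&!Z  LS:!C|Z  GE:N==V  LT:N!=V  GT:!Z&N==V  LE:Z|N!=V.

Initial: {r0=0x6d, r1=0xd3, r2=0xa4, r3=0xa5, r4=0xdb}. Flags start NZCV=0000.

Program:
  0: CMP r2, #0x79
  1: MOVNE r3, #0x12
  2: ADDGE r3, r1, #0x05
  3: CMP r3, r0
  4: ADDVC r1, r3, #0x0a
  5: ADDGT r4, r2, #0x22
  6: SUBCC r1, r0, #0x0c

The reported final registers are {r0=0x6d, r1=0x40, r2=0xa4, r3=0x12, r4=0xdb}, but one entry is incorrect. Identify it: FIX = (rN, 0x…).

0: ✓ CMP  NZCV=0011
1: ✓ MOVNE  r3←0x12
2: · ADDGE
3: ✓ CMP  NZCV=1000
4: ✓ ADDVC  r1←0x1c
5: · ADDGT
6: ✓ SUBCC  r1←0x61

FIX = (r1, 0x61)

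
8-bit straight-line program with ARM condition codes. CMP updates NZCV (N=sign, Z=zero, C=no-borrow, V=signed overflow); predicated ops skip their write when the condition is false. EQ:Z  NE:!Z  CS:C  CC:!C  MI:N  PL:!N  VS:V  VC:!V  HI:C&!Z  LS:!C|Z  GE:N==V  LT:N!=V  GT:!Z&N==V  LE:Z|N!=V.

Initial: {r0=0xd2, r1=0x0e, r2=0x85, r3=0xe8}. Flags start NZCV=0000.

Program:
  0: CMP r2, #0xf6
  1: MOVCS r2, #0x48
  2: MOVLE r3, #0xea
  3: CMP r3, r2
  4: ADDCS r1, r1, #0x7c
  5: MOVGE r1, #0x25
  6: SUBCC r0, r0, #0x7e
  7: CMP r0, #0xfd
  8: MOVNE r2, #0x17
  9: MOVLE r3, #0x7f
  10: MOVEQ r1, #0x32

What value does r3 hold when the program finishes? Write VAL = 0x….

VAL = 0x7f

[0] flags=1000 → (cmp)
[1] flags=1000 CS?F → skip
[2] flags=1000 LE?T → r3=0xea
[3] flags=0010 → (cmp)
[4] flags=0010 CS?T → r1=0x8a
[5] flags=0010 GE?T → r1=0x25
[6] flags=0010 CC?F → skip
[7] flags=1000 → (cmp)
[8] flags=1000 NE?T → r2=0x17
[9] flags=1000 LE?T → r3=0x7f
[10] flags=1000 EQ?F → skip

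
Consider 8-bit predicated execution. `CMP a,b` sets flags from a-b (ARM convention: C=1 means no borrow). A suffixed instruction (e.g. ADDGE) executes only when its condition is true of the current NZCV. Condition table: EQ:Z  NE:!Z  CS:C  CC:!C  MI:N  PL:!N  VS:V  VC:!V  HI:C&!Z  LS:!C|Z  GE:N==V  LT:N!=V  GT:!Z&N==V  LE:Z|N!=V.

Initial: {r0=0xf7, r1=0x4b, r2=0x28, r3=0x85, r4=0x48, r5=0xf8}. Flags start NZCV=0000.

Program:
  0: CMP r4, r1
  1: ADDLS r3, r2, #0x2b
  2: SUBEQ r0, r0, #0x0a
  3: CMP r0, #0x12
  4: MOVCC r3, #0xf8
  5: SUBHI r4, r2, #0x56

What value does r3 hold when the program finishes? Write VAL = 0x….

VAL = 0x53

0: ✓ CMP  NZCV=1000
1: ✓ ADDLS  r3←0x53
2: · SUBEQ
3: ✓ CMP  NZCV=1010
4: · MOVCC
5: ✓ SUBHI  r4←0xd2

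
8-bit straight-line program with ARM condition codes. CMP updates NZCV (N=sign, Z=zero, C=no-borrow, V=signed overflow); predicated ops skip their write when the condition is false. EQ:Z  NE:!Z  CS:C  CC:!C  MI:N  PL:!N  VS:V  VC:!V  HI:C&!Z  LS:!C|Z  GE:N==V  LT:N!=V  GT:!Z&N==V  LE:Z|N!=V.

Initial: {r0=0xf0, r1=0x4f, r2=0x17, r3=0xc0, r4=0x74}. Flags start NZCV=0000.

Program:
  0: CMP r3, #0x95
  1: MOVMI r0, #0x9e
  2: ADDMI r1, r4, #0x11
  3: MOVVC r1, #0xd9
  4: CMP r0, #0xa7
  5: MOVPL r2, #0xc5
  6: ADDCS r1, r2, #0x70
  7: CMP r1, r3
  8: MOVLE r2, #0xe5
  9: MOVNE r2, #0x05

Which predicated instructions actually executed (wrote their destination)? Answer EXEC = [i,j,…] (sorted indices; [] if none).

EXEC = [3,5,6,9]

[0] flags=0010 → (cmp)
[1] flags=0010 MI?F → skip
[2] flags=0010 MI?F → skip
[3] flags=0010 VC?T → r1=0xd9
[4] flags=0010 → (cmp)
[5] flags=0010 PL?T → r2=0xc5
[6] flags=0010 CS?T → r1=0x35
[7] flags=0000 → (cmp)
[8] flags=0000 LE?F → skip
[9] flags=0000 NE?T → r2=0x05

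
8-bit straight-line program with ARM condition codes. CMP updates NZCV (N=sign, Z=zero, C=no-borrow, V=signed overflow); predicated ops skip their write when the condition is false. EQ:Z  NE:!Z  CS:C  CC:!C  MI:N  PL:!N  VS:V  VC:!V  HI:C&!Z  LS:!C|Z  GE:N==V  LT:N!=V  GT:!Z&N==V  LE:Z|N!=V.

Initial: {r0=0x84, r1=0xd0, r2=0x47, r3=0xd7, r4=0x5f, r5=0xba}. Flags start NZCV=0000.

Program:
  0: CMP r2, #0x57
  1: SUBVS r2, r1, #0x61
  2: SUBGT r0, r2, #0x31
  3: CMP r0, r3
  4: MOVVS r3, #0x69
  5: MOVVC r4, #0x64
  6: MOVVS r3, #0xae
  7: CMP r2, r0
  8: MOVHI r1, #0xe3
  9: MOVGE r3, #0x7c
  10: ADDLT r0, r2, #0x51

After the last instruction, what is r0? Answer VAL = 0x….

VAL = 0x84

0: ✓ CMP  NZCV=1000
1: · SUBVS
2: · SUBGT
3: ✓ CMP  NZCV=1000
4: · MOVVS
5: ✓ MOVVC  r4←0x64
6: · MOVVS
7: ✓ CMP  NZCV=1001
8: · MOVHI
9: ✓ MOVGE  r3←0x7c
10: · ADDLT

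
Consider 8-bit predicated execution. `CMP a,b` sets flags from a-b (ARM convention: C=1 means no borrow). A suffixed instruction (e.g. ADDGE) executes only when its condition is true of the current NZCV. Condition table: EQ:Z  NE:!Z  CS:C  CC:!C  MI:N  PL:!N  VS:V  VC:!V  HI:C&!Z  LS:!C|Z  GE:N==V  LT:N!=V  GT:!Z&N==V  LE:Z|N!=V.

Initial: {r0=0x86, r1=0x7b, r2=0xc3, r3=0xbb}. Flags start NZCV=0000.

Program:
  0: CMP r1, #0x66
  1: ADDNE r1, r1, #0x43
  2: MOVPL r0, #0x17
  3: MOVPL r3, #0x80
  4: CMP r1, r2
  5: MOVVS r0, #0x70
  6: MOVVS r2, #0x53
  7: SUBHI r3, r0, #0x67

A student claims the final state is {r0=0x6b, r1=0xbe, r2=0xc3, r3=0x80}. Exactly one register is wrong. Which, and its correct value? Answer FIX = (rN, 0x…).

FIX = (r0, 0x17)

0: ✓ CMP  NZCV=0010
1: ✓ ADDNE  r1←0xbe
2: ✓ MOVPL  r0←0x17
3: ✓ MOVPL  r3←0x80
4: ✓ CMP  NZCV=1000
5: · MOVVS
6: · MOVVS
7: · SUBHI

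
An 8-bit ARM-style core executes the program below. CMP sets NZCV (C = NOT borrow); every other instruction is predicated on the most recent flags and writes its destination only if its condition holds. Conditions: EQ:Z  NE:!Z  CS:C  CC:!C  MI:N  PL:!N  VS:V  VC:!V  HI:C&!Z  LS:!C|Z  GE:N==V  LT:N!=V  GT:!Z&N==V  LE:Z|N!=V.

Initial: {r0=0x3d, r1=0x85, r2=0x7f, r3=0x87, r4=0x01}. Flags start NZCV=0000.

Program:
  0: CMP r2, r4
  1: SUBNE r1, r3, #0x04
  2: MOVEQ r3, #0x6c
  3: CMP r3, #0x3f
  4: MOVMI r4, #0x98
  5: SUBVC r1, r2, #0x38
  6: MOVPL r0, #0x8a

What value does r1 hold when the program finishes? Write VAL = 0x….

VAL = 0x83

0: ✓ CMP  NZCV=0010
1: ✓ SUBNE  r1←0x83
2: · MOVEQ
3: ✓ CMP  NZCV=0011
4: · MOVMI
5: · SUBVC
6: ✓ MOVPL  r0←0x8a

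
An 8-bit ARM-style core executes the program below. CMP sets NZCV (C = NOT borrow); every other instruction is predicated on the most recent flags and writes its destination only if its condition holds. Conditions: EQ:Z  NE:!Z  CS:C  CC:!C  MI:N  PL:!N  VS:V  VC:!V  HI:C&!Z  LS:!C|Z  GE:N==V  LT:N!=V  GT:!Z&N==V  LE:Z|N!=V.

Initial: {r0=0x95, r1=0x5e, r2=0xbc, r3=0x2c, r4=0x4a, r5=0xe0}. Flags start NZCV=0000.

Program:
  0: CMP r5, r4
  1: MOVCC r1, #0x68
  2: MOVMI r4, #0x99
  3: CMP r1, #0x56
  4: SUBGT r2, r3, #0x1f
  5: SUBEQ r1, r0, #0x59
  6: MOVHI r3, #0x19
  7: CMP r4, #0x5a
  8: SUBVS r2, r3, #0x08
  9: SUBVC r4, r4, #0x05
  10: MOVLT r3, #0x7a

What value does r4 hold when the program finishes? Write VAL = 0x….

VAL = 0x99

0: ✓ CMP  NZCV=1010
1: · MOVCC
2: ✓ MOVMI  r4←0x99
3: ✓ CMP  NZCV=0010
4: ✓ SUBGT  r2←0x0d
5: · SUBEQ
6: ✓ MOVHI  r3←0x19
7: ✓ CMP  NZCV=0011
8: ✓ SUBVS  r2←0x11
9: · SUBVC
10: ✓ MOVLT  r3←0x7a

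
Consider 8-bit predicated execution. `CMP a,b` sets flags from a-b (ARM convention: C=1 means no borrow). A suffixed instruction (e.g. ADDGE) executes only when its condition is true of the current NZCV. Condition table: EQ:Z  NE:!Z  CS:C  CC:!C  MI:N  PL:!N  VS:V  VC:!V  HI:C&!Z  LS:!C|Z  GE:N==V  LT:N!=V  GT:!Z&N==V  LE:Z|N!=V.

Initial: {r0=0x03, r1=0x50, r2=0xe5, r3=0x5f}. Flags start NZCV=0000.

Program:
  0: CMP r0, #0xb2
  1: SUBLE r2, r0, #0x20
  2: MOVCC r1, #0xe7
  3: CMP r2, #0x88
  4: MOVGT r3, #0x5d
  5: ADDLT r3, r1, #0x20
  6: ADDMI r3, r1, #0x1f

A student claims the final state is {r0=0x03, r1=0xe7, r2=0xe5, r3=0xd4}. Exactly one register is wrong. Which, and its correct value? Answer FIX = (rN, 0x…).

0: ✓ CMP  NZCV=0000
1: · SUBLE
2: ✓ MOVCC  r1←0xe7
3: ✓ CMP  NZCV=0010
4: ✓ MOVGT  r3←0x5d
5: · ADDLT
6: · ADDMI

FIX = (r3, 0x5d)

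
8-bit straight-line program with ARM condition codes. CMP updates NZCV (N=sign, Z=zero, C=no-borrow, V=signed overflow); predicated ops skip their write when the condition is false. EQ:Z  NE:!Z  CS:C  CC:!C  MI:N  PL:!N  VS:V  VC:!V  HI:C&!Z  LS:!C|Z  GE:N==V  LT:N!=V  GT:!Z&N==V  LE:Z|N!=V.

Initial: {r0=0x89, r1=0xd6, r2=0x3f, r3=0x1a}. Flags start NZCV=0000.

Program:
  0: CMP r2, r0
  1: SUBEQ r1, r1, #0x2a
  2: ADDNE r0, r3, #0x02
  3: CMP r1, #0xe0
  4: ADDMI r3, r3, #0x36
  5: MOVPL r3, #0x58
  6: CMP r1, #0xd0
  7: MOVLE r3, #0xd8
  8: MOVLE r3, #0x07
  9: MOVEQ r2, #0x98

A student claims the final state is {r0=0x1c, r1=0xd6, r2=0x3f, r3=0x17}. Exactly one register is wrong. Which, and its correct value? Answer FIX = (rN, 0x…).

[0] flags=1001 → (cmp)
[1] flags=1001 EQ?F → skip
[2] flags=1001 NE?T → r0=0x1c
[3] flags=1000 → (cmp)
[4] flags=1000 MI?T → r3=0x50
[5] flags=1000 PL?F → skip
[6] flags=0010 → (cmp)
[7] flags=0010 LE?F → skip
[8] flags=0010 LE?F → skip
[9] flags=0010 EQ?F → skip

FIX = (r3, 0x50)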